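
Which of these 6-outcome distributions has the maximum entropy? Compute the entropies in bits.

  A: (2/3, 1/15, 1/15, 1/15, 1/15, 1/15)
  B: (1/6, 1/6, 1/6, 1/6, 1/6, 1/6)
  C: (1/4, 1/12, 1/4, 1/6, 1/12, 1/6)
B

For a discrete distribution over n outcomes, entropy is maximized by the uniform distribution.

Computing entropies:
H(A) = 1.6923 bits
H(B) = 2.5850 bits
H(C) = 2.4591 bits

The uniform distribution (where all probabilities equal 1/6) achieves the maximum entropy of log_2(6) = 2.5850 bits.

Distribution B has the highest entropy.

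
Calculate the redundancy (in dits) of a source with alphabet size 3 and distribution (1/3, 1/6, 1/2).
0.0379 dits

Redundancy measures how far a source is from maximum entropy:
R = H_max - H(X)

Maximum entropy for 3 symbols: H_max = log_10(3) = 0.4771 dits
Actual entropy: H(X) = 0.4392 dits
Redundancy: R = 0.4771 - 0.4392 = 0.0379 dits

This redundancy represents potential for compression: the source could be compressed by 0.0379 dits per symbol.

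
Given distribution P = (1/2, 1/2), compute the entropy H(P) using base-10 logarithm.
0.3010 dits

Shannon entropy is H(X) = -Σ p(x) log p(x).

For P = (1/2, 1/2):
H = -1/2 × log_10(1/2) -1/2 × log_10(1/2)
H = 0.3010 dits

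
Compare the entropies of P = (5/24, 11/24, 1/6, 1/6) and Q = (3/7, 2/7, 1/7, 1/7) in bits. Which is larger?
P

Computing entropies in bits:
H(P) = 1.8490
H(Q) = 1.8424

Distribution P has higher entropy.

Intuition: The distribution closer to uniform (more spread out) has higher entropy.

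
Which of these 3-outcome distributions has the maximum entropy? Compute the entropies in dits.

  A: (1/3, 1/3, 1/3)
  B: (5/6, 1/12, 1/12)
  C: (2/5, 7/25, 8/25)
A

For a discrete distribution over n outcomes, entropy is maximized by the uniform distribution.

Computing entropies:
H(A) = 0.4771 dits
H(B) = 0.2458 dits
H(C) = 0.4723 dits

The uniform distribution (where all probabilities equal 1/3) achieves the maximum entropy of log_10(3) = 0.4771 dits.

Distribution A has the highest entropy.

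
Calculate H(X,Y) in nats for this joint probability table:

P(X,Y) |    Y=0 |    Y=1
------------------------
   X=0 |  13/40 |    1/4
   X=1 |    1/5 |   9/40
1.3694 nats

Joint entropy is H(X,Y) = -Σ_{x,y} p(x,y) log p(x,y).

Summing over all non-zero entries:
H(X,Y) = -[13/40·log_e(13/40) + 1/4·log_e(1/4) + 1/5·log_e(1/5) + 9/40·log_e(9/40)]
H(X,Y) = 1.3694 nats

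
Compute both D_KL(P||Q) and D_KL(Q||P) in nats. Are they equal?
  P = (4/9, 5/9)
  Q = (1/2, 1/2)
D_KL(P||Q) = 0.0062, D_KL(Q||P) = 0.0062

KL divergence is not symmetric: D_KL(P||Q) ≠ D_KL(Q||P) in general.

D_KL(P||Q) = 0.0062 nats
D_KL(Q||P) = 0.0062 nats

In this case they happen to be equal (to 4 decimal places).

This asymmetry is why KL divergence is not a true distance metric.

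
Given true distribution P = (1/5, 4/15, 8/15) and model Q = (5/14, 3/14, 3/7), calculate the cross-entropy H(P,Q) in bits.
1.5417 bits

Cross-entropy: H(P,Q) = -Σ p(x) log q(x)

Alternatively: H(P,Q) = H(P) + D_KL(P||Q)
H(P) = 1.4566 bits
D_KL(P||Q) = 0.0851 bits

H(P,Q) = 1.4566 + 0.0851 = 1.5417 bits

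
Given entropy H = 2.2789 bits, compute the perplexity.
4.8531

Perplexity is 2^H (or exp(H) for natural log).

H = 2.2789 bits
Perplexity = 2^2.2789 = 4.8531

Interpretation: The model's uncertainty is equivalent to choosing uniformly among 4.9 options.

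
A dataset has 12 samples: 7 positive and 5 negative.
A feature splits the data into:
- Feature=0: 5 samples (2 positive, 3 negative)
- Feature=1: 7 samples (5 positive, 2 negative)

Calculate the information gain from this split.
0.0718 bits

Information Gain = H(Y) - H(Y|Feature)

Before split:
P(positive) = 7/12 = 0.5833
H(Y) = 0.9799 bits

After split:
Feature=0: H = 0.9710 bits (weight = 5/12)
Feature=1: H = 0.8631 bits (weight = 7/12)
H(Y|Feature) = (5/12)×0.9710 + (7/12)×0.8631 = 0.9080 bits

Information Gain = 0.9799 - 0.9080 = 0.0718 bits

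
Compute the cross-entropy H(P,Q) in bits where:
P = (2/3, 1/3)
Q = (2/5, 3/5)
1.1269 bits

Cross-entropy: H(P,Q) = -Σ p(x) log q(x)

Alternatively: H(P,Q) = H(P) + D_KL(P||Q)
H(P) = 0.9183 bits
D_KL(P||Q) = 0.2086 bits

H(P,Q) = 0.9183 + 0.2086 = 1.1269 bits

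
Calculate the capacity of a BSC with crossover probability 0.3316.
0.0834 bits

For a binary symmetric channel (BSC) with error probability p:
Capacity C = 1 - H(p) bits per symbol

where H(p) = -p log₂(p) - (1-p) log₂(1-p) is the binary entropy function.

H(0.3316) = 0.9166 bits
C = 1 - 0.9166 = 0.0834 bits per symbol

This means we can reliably transmit up to 0.0834 bits of information per channel use.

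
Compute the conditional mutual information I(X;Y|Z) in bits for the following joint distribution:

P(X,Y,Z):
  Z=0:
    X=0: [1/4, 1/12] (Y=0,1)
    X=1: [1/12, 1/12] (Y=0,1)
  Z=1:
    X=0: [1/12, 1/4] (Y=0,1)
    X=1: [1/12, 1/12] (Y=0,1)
0.0441 bits

Conditional mutual information: I(X;Y|Z) = H(X|Z) + H(Y|Z) - H(X,Y|Z)

H(Z) = 1.0000
H(X,Z) = 1.9183 → H(X|Z) = 0.9183
H(Y,Z) = 1.9183 → H(Y|Z) = 0.9183
H(X,Y,Z) = 2.7925 → H(X,Y|Z) = 1.7925

I(X;Y|Z) = 0.9183 + 0.9183 - 1.7925 = 0.0441 bits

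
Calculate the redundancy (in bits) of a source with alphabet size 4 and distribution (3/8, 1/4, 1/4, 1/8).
0.0944 bits

Redundancy measures how far a source is from maximum entropy:
R = H_max - H(X)

Maximum entropy for 4 symbols: H_max = log_2(4) = 2.0000 bits
Actual entropy: H(X) = 1.9056 bits
Redundancy: R = 2.0000 - 1.9056 = 0.0944 bits

This redundancy represents potential for compression: the source could be compressed by 0.0944 bits per symbol.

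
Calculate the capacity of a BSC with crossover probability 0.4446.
0.0089 bits

For a binary symmetric channel (BSC) with error probability p:
Capacity C = 1 - H(p) bits per symbol

where H(p) = -p log₂(p) - (1-p) log₂(1-p) is the binary entropy function.

H(0.4446) = 0.9911 bits
C = 1 - 0.9911 = 0.0089 bits per symbol

This means we can reliably transmit up to 0.0089 bits of information per channel use.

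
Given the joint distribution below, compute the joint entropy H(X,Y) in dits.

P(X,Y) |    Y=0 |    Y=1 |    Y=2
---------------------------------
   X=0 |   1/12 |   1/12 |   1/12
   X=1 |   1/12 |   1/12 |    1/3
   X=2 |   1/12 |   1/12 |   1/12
0.8785 dits

Joint entropy is H(X,Y) = -Σ_{x,y} p(x,y) log p(x,y).

Summing over all non-zero entries:
H(X,Y) = -[1/12·log_10(1/12) + 1/12·log_10(1/12) + 1/12·log_10(1/12) + 1/12·log_10(1/12) + 1/12·log_10(1/12) + 1/3·log_10(1/3) + 1/12·log_10(1/12) + 1/12·log_10(1/12) + 1/12·log_10(1/12)]
H(X,Y) = 0.8785 dits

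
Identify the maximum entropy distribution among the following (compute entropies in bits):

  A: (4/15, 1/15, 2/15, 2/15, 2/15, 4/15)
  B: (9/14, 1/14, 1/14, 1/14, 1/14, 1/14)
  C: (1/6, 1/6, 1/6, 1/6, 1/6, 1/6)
C

For a discrete distribution over n outcomes, entropy is maximized by the uniform distribution.

Computing entropies:
H(A) = 2.4402 bits
H(B) = 1.7695 bits
H(C) = 2.5850 bits

The uniform distribution (where all probabilities equal 1/6) achieves the maximum entropy of log_2(6) = 2.5850 bits.

Distribution C has the highest entropy.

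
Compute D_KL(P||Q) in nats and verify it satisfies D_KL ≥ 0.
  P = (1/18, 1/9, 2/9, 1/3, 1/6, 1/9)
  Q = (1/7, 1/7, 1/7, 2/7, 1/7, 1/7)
0.0669 nats

KL divergence satisfies the Gibbs inequality: D_KL(P||Q) ≥ 0 for all distributions P, Q.

D_KL(P||Q) = Σ p(x) log(p(x)/q(x))
Term by term:
  x=0: 1/18 × log_e[(1/18)/(1/7)] = -0.0525
  x=1: 1/9 × log_e[(1/9)/(1/7)] = -0.0279
  x=2: 2/9 × log_e[(2/9)/(1/7)] = 0.0982
  x=3: 1/3 × log_e[(1/3)/(2/7)] = 0.0514
  x=4: 1/6 × log_e[(1/6)/(1/7)] = 0.0257
  x=5: 1/9 × log_e[(1/9)/(1/7)] = -0.0279
D_KL(P||Q) = 0.0669 nats

D_KL(P||Q) = 0.0669 ≥ 0 ✓

This non-negativity is a fundamental property: relative entropy cannot be negative because it measures how different Q is from P.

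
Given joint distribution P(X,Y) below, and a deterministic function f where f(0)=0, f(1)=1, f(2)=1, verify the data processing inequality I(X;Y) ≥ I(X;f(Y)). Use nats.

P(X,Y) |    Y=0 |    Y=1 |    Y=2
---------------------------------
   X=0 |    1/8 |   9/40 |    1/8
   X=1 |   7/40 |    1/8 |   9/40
I(X;Y) = 0.0319, I(X;f(Y)) = 0.0029, inequality holds: 0.0319 ≥ 0.0029

Data Processing Inequality: For any Markov chain X → Y → Z, we have I(X;Y) ≥ I(X;Z).

Here Z = f(Y) is a deterministic function of Y, forming X → Y → Z.

Original I(X;Y) = 0.0319 nats

After applying f:
P(X,Z) where Z=f(Y):
- P(X,Z=0) = P(X,Y=0)
- P(X,Z=1) = P(X,Y=1) + P(X,Y=2)

I(X;Z) = I(X;f(Y)) = 0.0029 nats

Verification: 0.0319 ≥ 0.0029 ✓

Information cannot be created by processing; the function f can only lose information about X.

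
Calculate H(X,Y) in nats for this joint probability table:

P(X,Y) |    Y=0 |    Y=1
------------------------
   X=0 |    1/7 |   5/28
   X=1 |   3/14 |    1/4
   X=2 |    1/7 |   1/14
1.7288 nats

Joint entropy is H(X,Y) = -Σ_{x,y} p(x,y) log p(x,y).

Summing over all non-zero entries:
H(X,Y) = -[1/7·log_e(1/7) + 5/28·log_e(5/28) + 3/14·log_e(3/14) + 1/4·log_e(1/4) + 1/7·log_e(1/7) + 1/14·log_e(1/14)]
H(X,Y) = 1.7288 nats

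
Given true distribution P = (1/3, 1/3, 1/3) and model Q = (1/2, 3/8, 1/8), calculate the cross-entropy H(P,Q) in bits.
1.8050 bits

Cross-entropy: H(P,Q) = -Σ p(x) log q(x)

Alternatively: H(P,Q) = H(P) + D_KL(P||Q)
H(P) = 1.5850 bits
D_KL(P||Q) = 0.2200 bits

H(P,Q) = 1.5850 + 0.2200 = 1.8050 bits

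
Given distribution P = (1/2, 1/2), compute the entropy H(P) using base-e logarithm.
0.6931 nats

Shannon entropy is H(X) = -Σ p(x) log p(x).

For P = (1/2, 1/2):
H = -1/2 × log_e(1/2) -1/2 × log_e(1/2)
H = 0.6931 nats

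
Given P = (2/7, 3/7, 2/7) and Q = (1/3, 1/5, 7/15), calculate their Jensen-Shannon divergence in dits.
0.0144 dits

Jensen-Shannon divergence is:
JSD(P||Q) = 0.5 × D_KL(P||M) + 0.5 × D_KL(Q||M)
where M = 0.5 × (P + Q) is the mixture distribution.

M = 0.5 × (2/7, 3/7, 2/7) + 0.5 × (1/3, 1/5, 7/15) = (0.309524, 11/35, 0.37619)

D_KL(P||M) = 0.0137 dits
D_KL(Q||M) = 0.0151 dits

JSD(P||Q) = 0.5 × 0.0137 + 0.5 × 0.0151 = 0.0144 dits

Unlike KL divergence, JSD is symmetric and bounded: 0 ≤ JSD ≤ log(2).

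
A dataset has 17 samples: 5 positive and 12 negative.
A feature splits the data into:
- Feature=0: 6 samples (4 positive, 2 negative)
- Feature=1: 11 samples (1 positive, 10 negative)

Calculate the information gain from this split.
0.2655 bits

Information Gain = H(Y) - H(Y|Feature)

Before split:
P(positive) = 5/17 = 0.2941
H(Y) = 0.8740 bits

After split:
Feature=0: H = 0.9183 bits (weight = 6/17)
Feature=1: H = 0.4395 bits (weight = 11/17)
H(Y|Feature) = (6/17)×0.9183 + (11/17)×0.4395 = 0.6085 bits

Information Gain = 0.8740 - 0.6085 = 0.2655 bits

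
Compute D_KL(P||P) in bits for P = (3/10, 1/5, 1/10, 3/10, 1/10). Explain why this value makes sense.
0.0000 bits

KL divergence satisfies the Gibbs inequality: D_KL(P||Q) ≥ 0 for all distributions P, Q.

D_KL(P||Q) = Σ p(x) log(p(x)/q(x))
Each term is p(x) × log_2(p(x)/p(x)) = p(x) × log_2(1) = 0, so the sum is 0.
D_KL(P||Q) = 0.0000 bits

When P = Q, the KL divergence is exactly 0, as there is no 'divergence' between identical distributions.

This non-negativity is a fundamental property: relative entropy cannot be negative because it measures how different Q is from P.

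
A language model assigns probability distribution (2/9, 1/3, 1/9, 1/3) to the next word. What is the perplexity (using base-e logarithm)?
3.7091

Perplexity is e^H (or exp(H) for natural log).

First, H = -Σ p log p = 1.3108 nats
Perplexity = e^1.3108 = 3.7091

Interpretation: The model's uncertainty is equivalent to choosing uniformly among 3.7 options.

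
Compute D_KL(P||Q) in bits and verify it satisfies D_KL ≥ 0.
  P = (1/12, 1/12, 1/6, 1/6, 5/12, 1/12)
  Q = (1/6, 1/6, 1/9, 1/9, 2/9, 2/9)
0.2883 bits

KL divergence satisfies the Gibbs inequality: D_KL(P||Q) ≥ 0 for all distributions P, Q.

D_KL(P||Q) = Σ p(x) log(p(x)/q(x))
Term by term:
  x=0: 1/12 × log_2[(1/12)/(1/6)] = -0.0833
  x=1: 1/12 × log_2[(1/12)/(1/6)] = -0.0833
  x=2: 1/6 × log_2[(1/6)/(1/9)] = 0.0975
  x=3: 1/6 × log_2[(1/6)/(1/9)] = 0.0975
  x=4: 5/12 × log_2[(5/12)/(2/9)] = 0.3779
  x=5: 1/12 × log_2[(1/12)/(2/9)] = -0.1179
D_KL(P||Q) = 0.2883 bits

D_KL(P||Q) = 0.2883 ≥ 0 ✓

This non-negativity is a fundamental property: relative entropy cannot be negative because it measures how different Q is from P.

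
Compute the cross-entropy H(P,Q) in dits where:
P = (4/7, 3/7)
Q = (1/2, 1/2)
0.3010 dits

Cross-entropy: H(P,Q) = -Σ p(x) log q(x)

Alternatively: H(P,Q) = H(P) + D_KL(P||Q)
H(P) = 0.2966 dits
D_KL(P||Q) = 0.0044 dits

H(P,Q) = 0.2966 + 0.0044 = 0.3010 dits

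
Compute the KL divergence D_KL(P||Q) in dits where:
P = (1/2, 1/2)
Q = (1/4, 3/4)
0.0625 dits

KL divergence: D_KL(P||Q) = Σ p(x) log(p(x)/q(x))

Computing term by term:
  x=0: 1/2 × log_10[(1/2)/(1/4)] = 1/2 × 0.3010 = 0.1505
  x=1: 1/2 × log_10[(1/2)/(3/4)] = 1/2 × -0.1761 = -0.0880

D_KL(P||Q) = 0.0625 dits

Note: KL divergence is always non-negative and equals 0 iff P = Q.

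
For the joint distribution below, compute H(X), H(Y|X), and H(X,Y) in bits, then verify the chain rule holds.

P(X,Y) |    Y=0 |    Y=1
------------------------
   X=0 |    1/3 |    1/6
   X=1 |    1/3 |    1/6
H(X,Y) = 1.9183, H(X) = 1.0000, H(Y|X) = 0.9183 (all in bits)

Chain rule: H(X,Y) = H(X) + H(Y|X)

Left side — joint entropy directly:
H(X,Y) = -Σ p(x,y) log p(x,y) = 1.9183 bits

Right side — compute H(Y|X) from the conditional distributions:
P(X) = (1/2, 1/2), so H(X) = 1.0000 bits
H(Y|X) = Σ_x P(X=x) · H(Y|X=x):
  P(Y|X=0) = (2/3, 1/3), H(Y|X=0) = 0.9183, weight P(X=0) = 1/2
  P(Y|X=1) = (2/3, 1/3), H(Y|X=1) = 0.9183, weight P(X=1) = 1/2
H(Y|X) = 0.9183 bits

H(X) + H(Y|X) = 1.0000 + 0.9183 = 1.9183 bits

Both sides equal 1.9183 bits. ✓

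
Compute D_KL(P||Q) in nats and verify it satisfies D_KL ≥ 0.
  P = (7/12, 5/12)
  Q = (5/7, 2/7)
0.0391 nats

KL divergence satisfies the Gibbs inequality: D_KL(P||Q) ≥ 0 for all distributions P, Q.

D_KL(P||Q) = Σ p(x) log(p(x)/q(x))
Term by term:
  x=0: 7/12 × log_e[(7/12)/(5/7)] = -0.1181
  x=1: 5/12 × log_e[(5/12)/(2/7)] = 0.1572
D_KL(P||Q) = 0.0391 nats

D_KL(P||Q) = 0.0391 ≥ 0 ✓

This non-negativity is a fundamental property: relative entropy cannot be negative because it measures how different Q is from P.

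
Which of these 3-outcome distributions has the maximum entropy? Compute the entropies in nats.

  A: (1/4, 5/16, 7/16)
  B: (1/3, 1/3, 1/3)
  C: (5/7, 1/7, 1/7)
B

For a discrete distribution over n outcomes, entropy is maximized by the uniform distribution.

Computing entropies:
H(A) = 1.0717 nats
H(B) = 1.0986 nats
H(C) = 0.7963 nats

The uniform distribution (where all probabilities equal 1/3) achieves the maximum entropy of log_e(3) = 1.0986 nats.

Distribution B has the highest entropy.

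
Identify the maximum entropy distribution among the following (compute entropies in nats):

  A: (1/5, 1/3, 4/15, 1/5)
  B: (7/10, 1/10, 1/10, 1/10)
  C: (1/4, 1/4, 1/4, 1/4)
C

For a discrete distribution over n outcomes, entropy is maximized by the uniform distribution.

Computing entropies:
H(A) = 1.3624 nats
H(B) = 0.9404 nats
H(C) = 1.3863 nats

The uniform distribution (where all probabilities equal 1/4) achieves the maximum entropy of log_e(4) = 1.3863 nats.

Distribution C has the highest entropy.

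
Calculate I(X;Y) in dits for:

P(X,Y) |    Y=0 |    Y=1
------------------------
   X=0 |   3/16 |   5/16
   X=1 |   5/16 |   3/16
0.0137 dits

Mutual information: I(X;Y) = H(X) + H(Y) - H(X,Y)

Marginals:
P(X) = (1/2, 1/2), H(X) = 0.3010 dits
P(Y) = (1/2, 1/2), H(Y) = 0.3010 dits

Joint entropy: H(X,Y) = 0.5883 dits

I(X;Y) = 0.3010 + 0.3010 - 0.5883 = 0.0137 dits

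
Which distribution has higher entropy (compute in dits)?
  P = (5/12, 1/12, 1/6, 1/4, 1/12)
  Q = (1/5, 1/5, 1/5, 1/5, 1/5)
Q

Computing entropies in dits:
H(P) = 0.6185
H(Q) = 0.6990

Distribution Q has higher entropy.

Intuition: The distribution closer to uniform (more spread out) has higher entropy.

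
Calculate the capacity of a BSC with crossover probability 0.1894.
0.2998 bits

For a binary symmetric channel (BSC) with error probability p:
Capacity C = 1 - H(p) bits per symbol

where H(p) = -p log₂(p) - (1-p) log₂(1-p) is the binary entropy function.

H(0.1894) = 0.7002 bits
C = 1 - 0.7002 = 0.2998 bits per symbol

This means we can reliably transmit up to 0.2998 bits of information per channel use.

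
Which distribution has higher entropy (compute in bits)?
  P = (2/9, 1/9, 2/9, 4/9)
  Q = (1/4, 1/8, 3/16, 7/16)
Q

Computing entropies in bits:
H(P) = 1.8366
H(Q) = 1.8496

Distribution Q has higher entropy.

Intuition: The distribution closer to uniform (more spread out) has higher entropy.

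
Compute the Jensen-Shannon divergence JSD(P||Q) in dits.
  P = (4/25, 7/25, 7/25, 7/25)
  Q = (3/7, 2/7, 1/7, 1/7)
0.0237 dits

Jensen-Shannon divergence is:
JSD(P||Q) = 0.5 × D_KL(P||M) + 0.5 × D_KL(Q||M)
where M = 0.5 × (P + Q) is the mixture distribution.

M = 0.5 × (4/25, 7/25, 7/25, 7/25) + 0.5 × (3/7, 2/7, 1/7, 1/7) = (0.294286, 0.282857, 0.211429, 0.211429)

D_KL(P||M) = 0.0247 dits
D_KL(Q||M) = 0.0226 dits

JSD(P||Q) = 0.5 × 0.0247 + 0.5 × 0.0226 = 0.0237 dits

Unlike KL divergence, JSD is symmetric and bounded: 0 ≤ JSD ≤ log(2).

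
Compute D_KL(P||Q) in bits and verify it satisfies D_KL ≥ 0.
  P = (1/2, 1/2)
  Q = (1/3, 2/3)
0.0850 bits

KL divergence satisfies the Gibbs inequality: D_KL(P||Q) ≥ 0 for all distributions P, Q.

D_KL(P||Q) = Σ p(x) log(p(x)/q(x))
Term by term:
  x=0: 1/2 × log_2[(1/2)/(1/3)] = 0.2925
  x=1: 1/2 × log_2[(1/2)/(2/3)] = -0.2075
D_KL(P||Q) = 0.0850 bits

D_KL(P||Q) = 0.0850 ≥ 0 ✓

This non-negativity is a fundamental property: relative entropy cannot be negative because it measures how different Q is from P.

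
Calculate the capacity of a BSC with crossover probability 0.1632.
0.3581 bits

For a binary symmetric channel (BSC) with error probability p:
Capacity C = 1 - H(p) bits per symbol

where H(p) = -p log₂(p) - (1-p) log₂(1-p) is the binary entropy function.

H(0.1632) = 0.6419 bits
C = 1 - 0.6419 = 0.3581 bits per symbol

This means we can reliably transmit up to 0.3581 bits of information per channel use.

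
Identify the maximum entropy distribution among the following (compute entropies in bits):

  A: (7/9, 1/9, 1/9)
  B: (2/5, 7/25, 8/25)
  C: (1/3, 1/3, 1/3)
C

For a discrete distribution over n outcomes, entropy is maximized by the uniform distribution.

Computing entropies:
H(A) = 0.9864 bits
H(B) = 1.5690 bits
H(C) = 1.5850 bits

The uniform distribution (where all probabilities equal 1/3) achieves the maximum entropy of log_2(3) = 1.5850 bits.

Distribution C has the highest entropy.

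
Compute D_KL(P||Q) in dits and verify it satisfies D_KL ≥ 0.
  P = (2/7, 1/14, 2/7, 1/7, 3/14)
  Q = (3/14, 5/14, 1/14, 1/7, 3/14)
0.1578 dits

KL divergence satisfies the Gibbs inequality: D_KL(P||Q) ≥ 0 for all distributions P, Q.

D_KL(P||Q) = Σ p(x) log(p(x)/q(x))
Term by term:
  x=0: 2/7 × log_10[(2/7)/(3/14)] = 0.0357
  x=1: 1/14 × log_10[(1/14)/(5/14)] = -0.0499
  x=2: 2/7 × log_10[(2/7)/(1/14)] = 0.1720
  x=3: 1/7 × log_10[(1/7)/(1/7)] = 0.0000
  x=4: 3/14 × log_10[(3/14)/(3/14)] = 0.0000
D_KL(P||Q) = 0.1578 dits

D_KL(P||Q) = 0.1578 ≥ 0 ✓

This non-negativity is a fundamental property: relative entropy cannot be negative because it measures how different Q is from P.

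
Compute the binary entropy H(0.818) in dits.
0.2060 dits

The binary entropy function is:
H(p) = -p log(p) - (1-p) log(1-p)

H(0.818) = -0.818 × log_10(0.818) - 0.182 × log_10(0.182)
H(0.818) = 0.2060 dits

Note: Binary entropy is maximized at p=0.5 (H=1 bit) and minimized at p=0 or p=1 (H=0).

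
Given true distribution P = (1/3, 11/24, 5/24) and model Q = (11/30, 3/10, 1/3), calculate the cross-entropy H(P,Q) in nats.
1.1151 nats

Cross-entropy: H(P,Q) = -Σ p(x) log q(x)

Alternatively: H(P,Q) = H(P) + D_KL(P||Q)
H(P) = 1.0506 nats
D_KL(P||Q) = 0.0646 nats

H(P,Q) = 1.0506 + 0.0646 = 1.1151 nats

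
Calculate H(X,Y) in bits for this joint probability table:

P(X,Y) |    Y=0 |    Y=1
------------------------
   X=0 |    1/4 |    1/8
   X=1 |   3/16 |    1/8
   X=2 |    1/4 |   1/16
2.4528 bits

Joint entropy is H(X,Y) = -Σ_{x,y} p(x,y) log p(x,y).

Summing over all non-zero entries:
H(X,Y) = -[1/4·log_2(1/4) + 1/8·log_2(1/8) + 3/16·log_2(3/16) + 1/8·log_2(1/8) + 1/4·log_2(1/4) + 1/16·log_2(1/16)]
H(X,Y) = 2.4528 bits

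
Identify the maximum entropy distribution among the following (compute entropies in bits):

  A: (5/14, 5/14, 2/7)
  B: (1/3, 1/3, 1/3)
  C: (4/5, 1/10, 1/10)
B

For a discrete distribution over n outcomes, entropy is maximized by the uniform distribution.

Computing entropies:
H(A) = 1.5774 bits
H(B) = 1.5850 bits
H(C) = 0.9219 bits

The uniform distribution (where all probabilities equal 1/3) achieves the maximum entropy of log_2(3) = 1.5850 bits.

Distribution B has the highest entropy.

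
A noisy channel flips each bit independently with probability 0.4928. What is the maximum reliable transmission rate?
0.0001 bits

For a binary symmetric channel (BSC) with error probability p:
Capacity C = 1 - H(p) bits per symbol

where H(p) = -p log₂(p) - (1-p) log₂(1-p) is the binary entropy function.

H(0.4928) = 0.9999 bits
C = 1 - 0.9999 = 0.0001 bits per symbol

This means we can reliably transmit up to 0.0001 bits of information per channel use.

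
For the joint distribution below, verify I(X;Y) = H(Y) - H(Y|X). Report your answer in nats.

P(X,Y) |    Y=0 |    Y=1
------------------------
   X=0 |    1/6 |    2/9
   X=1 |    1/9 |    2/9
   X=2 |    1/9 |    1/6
I(X;Y) = 0.0036 nats

Mutual information has multiple equivalent forms:
- I(X;Y) = H(X) - H(X|Y)
- I(X;Y) = H(Y) - H(Y|X)
- I(X;Y) = H(X) + H(Y) - H(X,Y)

Computing all quantities:
H(X) = 1.0893, H(Y) = 0.6682, H(X,Y) = 1.7540
H(X|Y) = 1.0858, H(Y|X) = 0.6647

Verification:
H(X) - H(X|Y) = 1.0893 - 1.0858 = 0.0036
H(Y) - H(Y|X) = 0.6682 - 0.6647 = 0.0036
H(X) + H(Y) - H(X,Y) = 1.0893 + 0.6682 - 1.7540 = 0.0036

All forms give I(X;Y) = 0.0036 nats. ✓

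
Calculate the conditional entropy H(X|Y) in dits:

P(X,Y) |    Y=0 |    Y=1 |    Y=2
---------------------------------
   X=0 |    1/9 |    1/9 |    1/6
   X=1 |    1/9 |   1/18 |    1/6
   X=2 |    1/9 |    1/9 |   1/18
0.4559 dits

Using the chain rule: H(X|Y) = H(X,Y) - H(Y)

First, compute H(X,Y) = 0.9290 dits

Marginal P(Y) = (1/3, 5/18, 7/18)
H(Y) = 0.4731 dits

H(X|Y) = H(X,Y) - H(Y) = 0.9290 - 0.4731 = 0.4559 dits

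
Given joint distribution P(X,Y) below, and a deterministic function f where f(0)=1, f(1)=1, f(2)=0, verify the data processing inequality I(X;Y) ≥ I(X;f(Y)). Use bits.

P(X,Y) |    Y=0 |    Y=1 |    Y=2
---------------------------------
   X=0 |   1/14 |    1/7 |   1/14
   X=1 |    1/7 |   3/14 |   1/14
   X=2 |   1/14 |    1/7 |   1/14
I(X;Y) = 0.0101, I(X;f(Y)) = 0.0074, inequality holds: 0.0101 ≥ 0.0074

Data Processing Inequality: For any Markov chain X → Y → Z, we have I(X;Y) ≥ I(X;Z).

Here Z = f(Y) is a deterministic function of Y, forming X → Y → Z.

Original I(X;Y) = 0.0101 bits

After applying f:
P(X,Z) where Z=f(Y):
- P(X,Z=0) = P(X,Y=2)
- P(X,Z=1) = P(X,Y=0) + P(X,Y=1)

I(X;Z) = I(X;f(Y)) = 0.0074 bits

Verification: 0.0101 ≥ 0.0074 ✓

Information cannot be created by processing; the function f can only lose information about X.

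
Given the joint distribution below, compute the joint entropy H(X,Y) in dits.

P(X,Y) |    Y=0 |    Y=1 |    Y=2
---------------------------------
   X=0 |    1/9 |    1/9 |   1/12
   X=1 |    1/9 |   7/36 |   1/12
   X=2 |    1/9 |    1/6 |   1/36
0.9152 dits

Joint entropy is H(X,Y) = -Σ_{x,y} p(x,y) log p(x,y).

Summing over all non-zero entries:
H(X,Y) = -[1/9·log_10(1/9) + 1/9·log_10(1/9) + 1/12·log_10(1/12) + 1/9·log_10(1/9) + 7/36·log_10(7/36) + 1/12·log_10(1/12) + 1/9·log_10(1/9) + 1/6·log_10(1/6) + 1/36·log_10(1/36)]
H(X,Y) = 0.9152 dits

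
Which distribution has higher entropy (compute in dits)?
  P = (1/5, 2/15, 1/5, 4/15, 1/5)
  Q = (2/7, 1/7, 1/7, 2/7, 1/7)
P

Computing entropies in dits:
H(P) = 0.6891
H(Q) = 0.6731

Distribution P has higher entropy.

Intuition: The distribution closer to uniform (more spread out) has higher entropy.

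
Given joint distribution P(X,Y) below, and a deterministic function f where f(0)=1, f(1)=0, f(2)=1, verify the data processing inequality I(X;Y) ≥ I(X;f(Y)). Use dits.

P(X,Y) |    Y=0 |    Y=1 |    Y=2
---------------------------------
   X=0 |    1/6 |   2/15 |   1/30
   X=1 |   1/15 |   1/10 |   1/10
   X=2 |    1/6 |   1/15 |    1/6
I(X;Y) = 0.0324, I(X;f(Y)) = 0.0130, inequality holds: 0.0324 ≥ 0.0130

Data Processing Inequality: For any Markov chain X → Y → Z, we have I(X;Y) ≥ I(X;Z).

Here Z = f(Y) is a deterministic function of Y, forming X → Y → Z.

Original I(X;Y) = 0.0324 dits

After applying f:
P(X,Z) where Z=f(Y):
- P(X,Z=0) = P(X,Y=1)
- P(X,Z=1) = P(X,Y=0) + P(X,Y=2)

I(X;Z) = I(X;f(Y)) = 0.0130 dits

Verification: 0.0324 ≥ 0.0130 ✓

Information cannot be created by processing; the function f can only lose information about X.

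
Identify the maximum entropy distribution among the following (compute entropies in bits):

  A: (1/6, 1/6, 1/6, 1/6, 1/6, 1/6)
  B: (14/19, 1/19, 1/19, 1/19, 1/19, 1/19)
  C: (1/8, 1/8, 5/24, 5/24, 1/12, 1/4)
A

For a discrete distribution over n outcomes, entropy is maximized by the uniform distribution.

Computing entropies:
H(A) = 2.5850 bits
H(B) = 1.4425 bits
H(C) = 2.4917 bits

The uniform distribution (where all probabilities equal 1/6) achieves the maximum entropy of log_2(6) = 2.5850 bits.

Distribution A has the highest entropy.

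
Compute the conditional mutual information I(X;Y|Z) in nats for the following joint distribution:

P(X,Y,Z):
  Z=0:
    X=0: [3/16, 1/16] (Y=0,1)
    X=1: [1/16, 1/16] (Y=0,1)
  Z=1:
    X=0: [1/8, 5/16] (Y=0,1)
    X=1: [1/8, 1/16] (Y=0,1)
0.0510 nats

Conditional mutual information: I(X;Y|Z) = H(X|Z) + H(Y|Z) - H(X,Y|Z)

H(Z) = 0.6616
H(X,Z) = 1.2820 → H(X|Z) = 0.6205
H(Y,Z) = 1.3209 → H(Y|Z) = 0.6593
H(X,Y,Z) = 1.8904 → H(X,Y|Z) = 1.2288

I(X;Y|Z) = 0.6205 + 0.6593 - 1.2288 = 0.0510 nats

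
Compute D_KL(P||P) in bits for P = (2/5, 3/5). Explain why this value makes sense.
0.0000 bits

KL divergence satisfies the Gibbs inequality: D_KL(P||Q) ≥ 0 for all distributions P, Q.

D_KL(P||Q) = Σ p(x) log(p(x)/q(x))
Each term is p(x) × log_2(p(x)/p(x)) = p(x) × log_2(1) = 0, so the sum is 0.
D_KL(P||Q) = 0.0000 bits

When P = Q, the KL divergence is exactly 0, as there is no 'divergence' between identical distributions.

This non-negativity is a fundamental property: relative entropy cannot be negative because it measures how different Q is from P.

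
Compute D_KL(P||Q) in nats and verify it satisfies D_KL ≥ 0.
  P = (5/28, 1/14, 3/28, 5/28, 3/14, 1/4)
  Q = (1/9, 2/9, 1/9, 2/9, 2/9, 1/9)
0.1556 nats

KL divergence satisfies the Gibbs inequality: D_KL(P||Q) ≥ 0 for all distributions P, Q.

D_KL(P||Q) = Σ p(x) log(p(x)/q(x))
Term by term:
  x=0: 5/28 × log_e[(5/28)/(1/9)] = 0.0847
  x=1: 1/14 × log_e[(1/14)/(2/9)] = -0.0811
  x=2: 3/28 × log_e[(3/28)/(1/9)] = -0.0039
  x=3: 5/28 × log_e[(5/28)/(2/9)] = -0.0391
  x=4: 3/14 × log_e[(3/14)/(2/9)] = -0.0078
  x=5: 1/4 × log_e[(1/4)/(1/9)] = 0.2027
D_KL(P||Q) = 0.1556 nats

D_KL(P||Q) = 0.1556 ≥ 0 ✓

This non-negativity is a fundamental property: relative entropy cannot be negative because it measures how different Q is from P.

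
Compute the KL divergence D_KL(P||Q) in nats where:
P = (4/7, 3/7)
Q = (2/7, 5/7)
0.1772 nats

KL divergence: D_KL(P||Q) = Σ p(x) log(p(x)/q(x))

Computing term by term:
  x=0: 4/7 × log_e[(4/7)/(2/7)] = 4/7 × 0.6931 = 0.3961
  x=1: 3/7 × log_e[(3/7)/(5/7)] = 3/7 × -0.5108 = -0.2189

D_KL(P||Q) = 0.1772 nats

Note: KL divergence is always non-negative and equals 0 iff P = Q.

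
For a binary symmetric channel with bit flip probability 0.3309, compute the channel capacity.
0.0842 bits

For a binary symmetric channel (BSC) with error probability p:
Capacity C = 1 - H(p) bits per symbol

where H(p) = -p log₂(p) - (1-p) log₂(1-p) is the binary entropy function.

H(0.3309) = 0.9158 bits
C = 1 - 0.9158 = 0.0842 bits per symbol

This means we can reliably transmit up to 0.0842 bits of information per channel use.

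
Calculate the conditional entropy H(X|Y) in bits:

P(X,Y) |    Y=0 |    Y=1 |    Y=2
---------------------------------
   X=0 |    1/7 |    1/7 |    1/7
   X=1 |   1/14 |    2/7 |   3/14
0.9371 bits

Using the chain rule: H(X|Y) = H(X,Y) - H(Y)

First, compute H(X,Y) = 2.4677 bits

Marginal P(Y) = (3/14, 3/7, 5/14)
H(Y) = 1.5306 bits

H(X|Y) = H(X,Y) - H(Y) = 2.4677 - 1.5306 = 0.9371 bits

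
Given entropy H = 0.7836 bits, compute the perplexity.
1.7214

Perplexity is 2^H (or exp(H) for natural log).

H = 0.7836 bits
Perplexity = 2^0.7836 = 1.7214

Interpretation: The model's uncertainty is equivalent to choosing uniformly among 1.7 options.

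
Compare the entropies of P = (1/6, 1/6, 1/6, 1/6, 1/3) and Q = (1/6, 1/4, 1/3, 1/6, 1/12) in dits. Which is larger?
P

Computing entropies in dits:
H(P) = 0.6778
H(Q) = 0.6589

Distribution P has higher entropy.

Intuition: The distribution closer to uniform (more spread out) has higher entropy.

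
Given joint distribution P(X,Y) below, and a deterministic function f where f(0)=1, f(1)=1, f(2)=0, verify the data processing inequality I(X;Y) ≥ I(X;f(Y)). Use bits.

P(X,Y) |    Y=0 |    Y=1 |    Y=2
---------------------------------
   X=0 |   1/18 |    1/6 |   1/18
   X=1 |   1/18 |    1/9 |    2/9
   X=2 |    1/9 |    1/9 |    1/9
I(X;Y) = 0.0966, I(X;f(Y)) = 0.0743, inequality holds: 0.0966 ≥ 0.0743

Data Processing Inequality: For any Markov chain X → Y → Z, we have I(X;Y) ≥ I(X;Z).

Here Z = f(Y) is a deterministic function of Y, forming X → Y → Z.

Original I(X;Y) = 0.0966 bits

After applying f:
P(X,Z) where Z=f(Y):
- P(X,Z=0) = P(X,Y=2)
- P(X,Z=1) = P(X,Y=0) + P(X,Y=1)

I(X;Z) = I(X;f(Y)) = 0.0743 bits

Verification: 0.0966 ≥ 0.0743 ✓

Information cannot be created by processing; the function f can only lose information about X.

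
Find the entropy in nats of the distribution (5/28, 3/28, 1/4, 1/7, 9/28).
1.5363 nats

Shannon entropy is H(X) = -Σ p(x) log p(x).

For P = (5/28, 3/28, 1/4, 1/7, 9/28):
H = -5/28 × log_e(5/28) -3/28 × log_e(3/28) -1/4 × log_e(1/4) -1/7 × log_e(1/7) -9/28 × log_e(9/28)
H = 1.5363 nats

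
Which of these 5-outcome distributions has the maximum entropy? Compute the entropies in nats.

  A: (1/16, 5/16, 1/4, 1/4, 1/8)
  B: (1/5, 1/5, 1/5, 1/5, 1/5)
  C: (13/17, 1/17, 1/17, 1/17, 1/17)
B

For a discrete distribution over n outcomes, entropy is maximized by the uniform distribution.

Computing entropies:
H(A) = 1.4898 nats
H(B) = 1.6094 nats
H(C) = 0.8718 nats

The uniform distribution (where all probabilities equal 1/5) achieves the maximum entropy of log_e(5) = 1.6094 nats.

Distribution B has the highest entropy.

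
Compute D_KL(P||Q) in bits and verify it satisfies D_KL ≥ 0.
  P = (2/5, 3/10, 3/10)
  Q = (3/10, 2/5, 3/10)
0.0415 bits

KL divergence satisfies the Gibbs inequality: D_KL(P||Q) ≥ 0 for all distributions P, Q.

D_KL(P||Q) = Σ p(x) log(p(x)/q(x))
Term by term:
  x=0: 2/5 × log_2[(2/5)/(3/10)] = 0.1660
  x=1: 3/10 × log_2[(3/10)/(2/5)] = -0.1245
  x=2: 3/10 × log_2[(3/10)/(3/10)] = 0.0000
D_KL(P||Q) = 0.0415 bits

D_KL(P||Q) = 0.0415 ≥ 0 ✓

This non-negativity is a fundamental property: relative entropy cannot be negative because it measures how different Q is from P.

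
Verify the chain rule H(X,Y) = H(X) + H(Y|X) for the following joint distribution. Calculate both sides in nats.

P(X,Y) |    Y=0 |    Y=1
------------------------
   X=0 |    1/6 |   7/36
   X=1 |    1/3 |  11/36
H(X,Y) = 1.3455, H(X) = 0.6541, H(Y|X) = 0.6915 (all in nats)

Chain rule: H(X,Y) = H(X) + H(Y|X)

Left side — joint entropy directly:
H(X,Y) = -Σ p(x,y) log p(x,y) = 1.3455 nats

Right side — compute H(Y|X) from the conditional distributions:
P(X) = (13/36, 23/36), so H(X) = 0.6541 nats
H(Y|X) = Σ_x P(X=x) · H(Y|X=x):
  P(Y|X=0) = (6/13, 7/13), H(Y|X=0) = 0.6902, weight P(X=0) = 13/36
  P(Y|X=1) = (12/23, 11/23), H(Y|X=1) = 0.6922, weight P(X=1) = 23/36
H(Y|X) = 0.6915 nats

H(X) + H(Y|X) = 0.6541 + 0.6915 = 1.3455 nats

Both sides equal 1.3455 nats. ✓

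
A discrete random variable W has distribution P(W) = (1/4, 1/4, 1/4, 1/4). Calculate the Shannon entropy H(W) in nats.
1.3863 nats

Shannon entropy is H(X) = -Σ p(x) log p(x).

For P = (1/4, 1/4, 1/4, 1/4):
H = -1/4 × log_e(1/4) -1/4 × log_e(1/4) -1/4 × log_e(1/4) -1/4 × log_e(1/4)
H = 1.3863 nats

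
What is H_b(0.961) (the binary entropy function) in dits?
0.0716 dits

The binary entropy function is:
H(p) = -p log(p) - (1-p) log(1-p)

H(0.961) = -0.961 × log_10(0.961) - 0.039 × log_10(0.039)
H(0.961) = 0.0716 dits

Note: Binary entropy is maximized at p=0.5 (H=1 bit) and minimized at p=0 or p=1 (H=0).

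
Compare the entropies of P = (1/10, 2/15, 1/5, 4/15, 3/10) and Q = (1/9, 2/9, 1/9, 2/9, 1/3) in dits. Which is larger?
P

Computing entropies in dits:
H(P) = 0.6664
H(Q) = 0.6614

Distribution P has higher entropy.

Intuition: The distribution closer to uniform (more spread out) has higher entropy.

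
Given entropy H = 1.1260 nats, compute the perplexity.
3.0833

Perplexity is e^H (or exp(H) for natural log).

H = 1.1260 nats
Perplexity = e^1.1260 = 3.0833

Interpretation: The model's uncertainty is equivalent to choosing uniformly among 3.1 options.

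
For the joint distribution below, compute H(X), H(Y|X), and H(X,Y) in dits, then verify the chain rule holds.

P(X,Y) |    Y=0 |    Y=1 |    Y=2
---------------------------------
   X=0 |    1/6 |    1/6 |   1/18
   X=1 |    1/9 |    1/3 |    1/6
H(X,Y) = 0.7239, H(X) = 0.2902, H(Y|X) = 0.4337 (all in dits)

Chain rule: H(X,Y) = H(X) + H(Y|X)

Left side — joint entropy directly:
H(X,Y) = -Σ p(x,y) log p(x,y) = 0.7239 dits

Right side — compute H(Y|X) from the conditional distributions:
P(X) = (7/18, 11/18), so H(X) = 0.2902 dits
H(Y|X) = Σ_x P(X=x) · H(Y|X=x):
  P(Y|X=0) = (3/7, 3/7, 1/7), H(Y|X=0) = 0.4361, weight P(X=0) = 7/18
  P(Y|X=1) = (2/11, 6/11, 3/11), H(Y|X=1) = 0.4321, weight P(X=1) = 11/18
H(Y|X) = 0.4337 dits

H(X) + H(Y|X) = 0.2902 + 0.4337 = 0.7239 dits

Both sides equal 0.7239 dits. ✓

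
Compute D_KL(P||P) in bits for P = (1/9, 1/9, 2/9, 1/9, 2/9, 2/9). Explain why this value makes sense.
0.0000 bits

KL divergence satisfies the Gibbs inequality: D_KL(P||Q) ≥ 0 for all distributions P, Q.

D_KL(P||Q) = Σ p(x) log(p(x)/q(x))
Each term is p(x) × log_2(p(x)/p(x)) = p(x) × log_2(1) = 0, so the sum is 0.
D_KL(P||Q) = 0.0000 bits

When P = Q, the KL divergence is exactly 0, as there is no 'divergence' between identical distributions.

This non-negativity is a fundamental property: relative entropy cannot be negative because it measures how different Q is from P.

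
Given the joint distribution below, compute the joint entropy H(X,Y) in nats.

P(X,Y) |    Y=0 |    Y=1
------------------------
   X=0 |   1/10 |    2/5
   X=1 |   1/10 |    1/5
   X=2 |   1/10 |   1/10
1.6094 nats

Joint entropy is H(X,Y) = -Σ_{x,y} p(x,y) log p(x,y).

Summing over all non-zero entries:
H(X,Y) = -[1/10·log_e(1/10) + 2/5·log_e(2/5) + 1/10·log_e(1/10) + 1/5·log_e(1/5) + 1/10·log_e(1/10) + 1/10·log_e(1/10)]
H(X,Y) = 1.6094 nats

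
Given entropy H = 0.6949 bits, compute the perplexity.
1.6188

Perplexity is 2^H (or exp(H) for natural log).

H = 0.6949 bits
Perplexity = 2^0.6949 = 1.6188

Interpretation: The model's uncertainty is equivalent to choosing uniformly among 1.6 options.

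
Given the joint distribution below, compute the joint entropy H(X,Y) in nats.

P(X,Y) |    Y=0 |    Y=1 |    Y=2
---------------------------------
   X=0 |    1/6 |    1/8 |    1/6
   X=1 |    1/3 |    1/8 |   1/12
1.6904 nats

Joint entropy is H(X,Y) = -Σ_{x,y} p(x,y) log p(x,y).

Summing over all non-zero entries:
H(X,Y) = -[1/6·log_e(1/6) + 1/8·log_e(1/8) + 1/6·log_e(1/6) + 1/3·log_e(1/3) + 1/8·log_e(1/8) + 1/12·log_e(1/12)]
H(X,Y) = 1.6904 nats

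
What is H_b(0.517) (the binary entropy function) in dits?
0.3008 dits

The binary entropy function is:
H(p) = -p log(p) - (1-p) log(1-p)

H(0.517) = -0.517 × log_10(0.517) - 0.483 × log_10(0.483)
H(0.517) = 0.3008 dits

Note: Binary entropy is maximized at p=0.5 (H=1 bit) and minimized at p=0 or p=1 (H=0).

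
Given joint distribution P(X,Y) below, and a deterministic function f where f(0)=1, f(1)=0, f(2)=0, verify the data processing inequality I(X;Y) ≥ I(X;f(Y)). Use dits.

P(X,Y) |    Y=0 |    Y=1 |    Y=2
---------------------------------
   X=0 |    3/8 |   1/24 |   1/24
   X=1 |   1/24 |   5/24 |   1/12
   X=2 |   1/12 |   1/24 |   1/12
I(X;Y) = 0.1033, I(X;f(Y)) = 0.0912, inequality holds: 0.1033 ≥ 0.0912

Data Processing Inequality: For any Markov chain X → Y → Z, we have I(X;Y) ≥ I(X;Z).

Here Z = f(Y) is a deterministic function of Y, forming X → Y → Z.

Original I(X;Y) = 0.1033 dits

After applying f:
P(X,Z) where Z=f(Y):
- P(X,Z=0) = P(X,Y=1) + P(X,Y=2)
- P(X,Z=1) = P(X,Y=0)

I(X;Z) = I(X;f(Y)) = 0.0912 dits

Verification: 0.1033 ≥ 0.0912 ✓

Information cannot be created by processing; the function f can only lose information about X.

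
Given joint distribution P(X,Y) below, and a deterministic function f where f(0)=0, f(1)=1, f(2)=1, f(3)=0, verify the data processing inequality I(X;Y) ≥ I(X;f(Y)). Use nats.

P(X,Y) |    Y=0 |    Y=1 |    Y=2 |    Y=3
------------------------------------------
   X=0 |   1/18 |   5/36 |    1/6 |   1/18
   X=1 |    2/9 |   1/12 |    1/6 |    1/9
I(X;Y) = 0.0560, I(X;f(Y)) = 0.0470, inequality holds: 0.0560 ≥ 0.0470

Data Processing Inequality: For any Markov chain X → Y → Z, we have I(X;Y) ≥ I(X;Z).

Here Z = f(Y) is a deterministic function of Y, forming X → Y → Z.

Original I(X;Y) = 0.0560 nats

After applying f:
P(X,Z) where Z=f(Y):
- P(X,Z=0) = P(X,Y=0) + P(X,Y=3)
- P(X,Z=1) = P(X,Y=1) + P(X,Y=2)

I(X;Z) = I(X;f(Y)) = 0.0470 nats

Verification: 0.0560 ≥ 0.0470 ✓

Information cannot be created by processing; the function f can only lose information about X.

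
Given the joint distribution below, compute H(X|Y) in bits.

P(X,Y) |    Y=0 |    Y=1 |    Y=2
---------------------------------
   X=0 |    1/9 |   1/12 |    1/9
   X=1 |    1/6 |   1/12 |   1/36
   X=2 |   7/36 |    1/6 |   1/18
1.4994 bits

Using the chain rule: H(X|Y) = H(X,Y) - H(Y)

First, compute H(X,Y) = 2.9982 bits

Marginal P(Y) = (17/36, 1/3, 7/36)
H(Y) = 1.4989 bits

H(X|Y) = H(X,Y) - H(Y) = 2.9982 - 1.4989 = 1.4994 bits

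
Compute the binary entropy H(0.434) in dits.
0.2972 dits

The binary entropy function is:
H(p) = -p log(p) - (1-p) log(1-p)

H(0.434) = -0.434 × log_10(0.434) - 0.566 × log_10(0.566)
H(0.434) = 0.2972 dits

Note: Binary entropy is maximized at p=0.5 (H=1 bit) and minimized at p=0 or p=1 (H=0).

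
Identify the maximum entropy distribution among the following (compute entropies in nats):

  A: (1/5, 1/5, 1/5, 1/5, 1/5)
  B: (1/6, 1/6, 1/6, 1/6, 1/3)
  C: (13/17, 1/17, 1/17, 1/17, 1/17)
A

For a discrete distribution over n outcomes, entropy is maximized by the uniform distribution.

Computing entropies:
H(A) = 1.6094 nats
H(B) = 1.5607 nats
H(C) = 0.8718 nats

The uniform distribution (where all probabilities equal 1/5) achieves the maximum entropy of log_e(5) = 1.6094 nats.

Distribution A has the highest entropy.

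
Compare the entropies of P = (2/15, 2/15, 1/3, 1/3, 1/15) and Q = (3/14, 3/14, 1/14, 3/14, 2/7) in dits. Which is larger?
Q

Computing entropies in dits:
H(P) = 0.6298
H(Q) = 0.6674

Distribution Q has higher entropy.

Intuition: The distribution closer to uniform (more spread out) has higher entropy.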